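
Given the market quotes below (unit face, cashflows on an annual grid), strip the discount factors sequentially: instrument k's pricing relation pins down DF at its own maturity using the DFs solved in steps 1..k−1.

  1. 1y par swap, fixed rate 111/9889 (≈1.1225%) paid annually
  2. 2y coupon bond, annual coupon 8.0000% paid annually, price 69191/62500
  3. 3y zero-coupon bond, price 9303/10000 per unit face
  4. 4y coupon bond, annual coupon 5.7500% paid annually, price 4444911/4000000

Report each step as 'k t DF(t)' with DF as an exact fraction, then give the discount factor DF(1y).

step 1 [1y] swap r/1=111/9889: DF=(1 − 111/9889·(0))/(1+111/9889) = 9889/10000 ≈ 0.988900
step 2 [2y] bond c/1=2/25: DF=(69191/62500 − 2/25·(0.988900))/(1+2/25) = 4759/5000 ≈ 0.951800
step 3 [3y] zero: DF = P = 9303/10000 ≈ 0.930300
step 4 [4y] bond c/1=23/400: DF=(4444911/4000000 − 23/400·(0.988900+0.951800+0.930300))/(1+23/400) = 8947/10000 ≈ 0.894700

1 1 9889/10000
2 2 4759/5000
3 3 9303/10000
4 4 8947/10000
DF(1y) = 9889/10000 ≈ 0.988900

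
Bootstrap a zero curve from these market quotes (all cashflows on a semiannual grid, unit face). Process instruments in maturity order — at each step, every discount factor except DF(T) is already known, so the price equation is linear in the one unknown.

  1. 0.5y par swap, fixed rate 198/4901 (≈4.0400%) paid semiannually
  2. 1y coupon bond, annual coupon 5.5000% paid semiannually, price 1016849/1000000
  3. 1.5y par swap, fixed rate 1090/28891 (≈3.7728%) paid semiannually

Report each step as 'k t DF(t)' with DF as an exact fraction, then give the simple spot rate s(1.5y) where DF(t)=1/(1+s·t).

1 1/2 4901/5000
2 1 4817/5000
3 3/2 1891/2000
s(1.5y) = (1/(1891/2000) − 1)/(3/2) = 218/5673 ≈ 3.8428%

step 1 [0.5y] swap r/2=99/4901: DF=(1 − 99/4901·(0))/(1+99/4901) = 4901/5000 ≈ 0.980200
step 2 [1y] bond c/2=11/400: DF=(1016849/1000000 − 11/400·(0.980200))/(1+11/400) = 4817/5000 ≈ 0.963400
step 3 [1.5y] swap r/2=545/28891: DF=(1 − 545/28891·(0.980200+0.963400))/(1+545/28891) = 1891/2000 ≈ 0.945500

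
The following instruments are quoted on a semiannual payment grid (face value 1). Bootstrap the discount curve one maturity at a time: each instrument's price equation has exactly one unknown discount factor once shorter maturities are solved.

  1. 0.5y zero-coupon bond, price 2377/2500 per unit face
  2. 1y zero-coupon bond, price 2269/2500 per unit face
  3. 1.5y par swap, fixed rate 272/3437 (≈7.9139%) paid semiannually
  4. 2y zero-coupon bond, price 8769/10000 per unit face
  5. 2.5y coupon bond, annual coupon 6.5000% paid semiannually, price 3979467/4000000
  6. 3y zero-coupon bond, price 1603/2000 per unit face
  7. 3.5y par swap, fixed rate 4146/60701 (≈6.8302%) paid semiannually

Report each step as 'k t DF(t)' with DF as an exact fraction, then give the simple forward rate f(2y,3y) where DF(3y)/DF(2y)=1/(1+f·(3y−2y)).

step 1 [0.5y] zero: DF = P = 2377/2500 ≈ 0.950800
step 2 [1y] zero: DF = P = 2269/2500 ≈ 0.907600
step 3 [1.5y] swap r/2=136/3437: DF=(1 − 136/3437·(0.950800+0.907600))/(1+136/3437) = 557/625 ≈ 0.891200
step 4 [2y] zero: DF = P = 8769/10000 ≈ 0.876900
step 5 [2.5y] bond c/2=13/400: DF=(3979467/4000000 − 13/400·(0.950800+0.907600+0.891200+0.876900))/(1+13/400) = 4247/5000 ≈ 0.849400
step 6 [3y] zero: DF = P = 1603/2000 ≈ 0.801500
step 7 [3.5y] swap r/2=2073/60701: DF=(1 − 2073/60701·(0.950800+0.907600+0.891200+0.876900+0.849400+0.801500))/(1+2073/60701) = 7927/10000 ≈ 0.792700

1 1/2 2377/2500
2 1 2269/2500
3 3/2 557/625
4 2 8769/10000
5 5/2 4247/5000
6 3 1603/2000
7 7/2 7927/10000
f(2y,3y) = ((8769/10000)/(1603/2000) − 1)/(1) = 754/8015 ≈ 9.4074%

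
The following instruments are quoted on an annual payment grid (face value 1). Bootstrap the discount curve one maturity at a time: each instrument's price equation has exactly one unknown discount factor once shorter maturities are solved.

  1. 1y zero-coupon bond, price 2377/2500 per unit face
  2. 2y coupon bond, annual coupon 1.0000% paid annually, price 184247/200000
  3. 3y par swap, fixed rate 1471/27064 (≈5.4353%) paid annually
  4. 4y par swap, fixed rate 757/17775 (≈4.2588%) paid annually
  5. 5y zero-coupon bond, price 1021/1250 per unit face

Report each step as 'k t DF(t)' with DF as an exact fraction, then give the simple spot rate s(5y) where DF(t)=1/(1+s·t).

1 1 2377/2500
2 2 9027/10000
3 3 8529/10000
4 4 4243/5000
5 5 1021/1250
s(5y) = (1/(1021/1250) − 1)/(5) = 229/5105 ≈ 4.4858%

step 1 [1y] zero: DF = P = 2377/2500 ≈ 0.950800
step 2 [2y] bond c/1=1/100: DF=(184247/200000 − 1/100·(0.950800))/(1+1/100) = 9027/10000 ≈ 0.902700
step 3 [3y] swap r/1=1471/27064: DF=(1 − 1471/27064·(0.950800+0.902700))/(1+1471/27064) = 8529/10000 ≈ 0.852900
step 4 [4y] swap r/1=757/17775: DF=(1 − 757/17775·(0.950800+0.902700+0.852900))/(1+757/17775) = 4243/5000 ≈ 0.848600
step 5 [5y] zero: DF = P = 1021/1250 ≈ 0.816800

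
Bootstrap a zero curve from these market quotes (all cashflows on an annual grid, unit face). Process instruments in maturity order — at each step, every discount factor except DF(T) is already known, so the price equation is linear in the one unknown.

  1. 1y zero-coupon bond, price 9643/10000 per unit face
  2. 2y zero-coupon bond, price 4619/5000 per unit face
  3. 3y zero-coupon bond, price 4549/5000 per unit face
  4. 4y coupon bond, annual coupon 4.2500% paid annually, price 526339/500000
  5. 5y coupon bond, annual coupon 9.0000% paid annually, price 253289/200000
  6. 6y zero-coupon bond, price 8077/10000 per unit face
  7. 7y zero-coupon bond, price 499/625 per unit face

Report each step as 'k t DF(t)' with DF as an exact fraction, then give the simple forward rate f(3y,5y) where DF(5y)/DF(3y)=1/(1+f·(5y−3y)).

1 1 9643/10000
2 2 4619/5000
3 3 4549/5000
4 4 8957/10000
5 5 8569/10000
6 6 8077/10000
7 7 499/625
f(3y,5y) = ((4549/5000)/(8569/10000) − 1)/(2) = 529/17138 ≈ 3.0867%

step 1 [1y] zero: DF = P = 9643/10000 ≈ 0.964300
step 2 [2y] zero: DF = P = 4619/5000 ≈ 0.923800
step 3 [3y] zero: DF = P = 4549/5000 ≈ 0.909800
step 4 [4y] bond c/1=17/400: DF=(526339/500000 − 17/400·(0.964300+0.923800+0.909800))/(1+17/400) = 8957/10000 ≈ 0.895700
step 5 [5y] bond c/1=9/100: DF=(253289/200000 − 9/100·(0.964300+0.923800+0.909800+0.895700))/(1+9/100) = 8569/10000 ≈ 0.856900
step 6 [6y] zero: DF = P = 8077/10000 ≈ 0.807700
step 7 [7y] zero: DF = P = 499/625 ≈ 0.798400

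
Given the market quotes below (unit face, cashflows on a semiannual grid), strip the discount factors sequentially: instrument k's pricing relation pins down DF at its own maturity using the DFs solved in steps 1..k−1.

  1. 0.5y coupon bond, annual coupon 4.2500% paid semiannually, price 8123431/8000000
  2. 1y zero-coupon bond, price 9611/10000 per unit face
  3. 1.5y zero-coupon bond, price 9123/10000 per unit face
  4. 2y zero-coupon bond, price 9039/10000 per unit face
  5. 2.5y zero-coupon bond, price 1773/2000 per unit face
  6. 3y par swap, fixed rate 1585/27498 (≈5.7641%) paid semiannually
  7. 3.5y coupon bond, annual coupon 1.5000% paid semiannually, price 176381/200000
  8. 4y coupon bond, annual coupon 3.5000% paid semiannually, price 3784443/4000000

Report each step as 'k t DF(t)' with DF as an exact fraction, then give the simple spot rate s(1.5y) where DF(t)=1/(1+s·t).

1 1/2 9943/10000
2 1 9611/10000
3 3/2 9123/10000
4 2 9039/10000
5 5/2 1773/2000
6 3 1683/2000
7 7/2 1043/1250
8 4 8209/10000
s(1.5y) = (1/(9123/10000) − 1)/(3/2) = 1754/27369 ≈ 6.4087%

step 1 [0.5y] bond c/2=17/800: DF=(8123431/8000000 − 17/800·(0))/(1+17/800) = 9943/10000 ≈ 0.994300
step 2 [1y] zero: DF = P = 9611/10000 ≈ 0.961100
step 3 [1.5y] zero: DF = P = 9123/10000 ≈ 0.912300
step 4 [2y] zero: DF = P = 9039/10000 ≈ 0.903900
step 5 [2.5y] zero: DF = P = 1773/2000 ≈ 0.886500
step 6 [3y] swap r/2=1585/54996: DF=(1 − 1585/54996·(0.994300+0.961100+0.912300+0.903900+0.886500))/(1+1585/54996) = 1683/2000 ≈ 0.841500
step 7 [3.5y] bond c/2=3/400: DF=(176381/200000 − 3/400·(0.994300+0.961100+0.912300+0.903900+0.886500+0.841500))/(1+3/400) = 1043/1250 ≈ 0.834400
step 8 [4y] bond c/2=7/400: DF=(3784443/4000000 − 7/400·(0.994300+0.961100+0.912300+0.903900+0.886500+0.841500+0.834400))/(1+7/400) = 8209/10000 ≈ 0.820900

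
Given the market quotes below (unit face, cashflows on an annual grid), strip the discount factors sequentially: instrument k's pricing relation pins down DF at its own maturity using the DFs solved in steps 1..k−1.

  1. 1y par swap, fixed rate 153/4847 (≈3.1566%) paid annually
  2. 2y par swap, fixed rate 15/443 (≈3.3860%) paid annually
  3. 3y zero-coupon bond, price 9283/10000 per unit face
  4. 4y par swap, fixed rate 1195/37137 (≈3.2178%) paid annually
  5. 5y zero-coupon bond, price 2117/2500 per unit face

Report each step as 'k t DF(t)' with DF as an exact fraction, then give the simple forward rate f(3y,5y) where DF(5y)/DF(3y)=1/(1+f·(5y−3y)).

1 1 4847/5000
2 2 1871/2000
3 3 9283/10000
4 4 1761/2000
5 5 2117/2500
f(3y,5y) = ((9283/10000)/(2117/2500) − 1)/(2) = 815/16936 ≈ 4.8122%

step 1 [1y] swap r/1=153/4847: DF=(1 − 153/4847·(0))/(1+153/4847) = 4847/5000 ≈ 0.969400
step 2 [2y] swap r/1=15/443: DF=(1 − 15/443·(0.969400))/(1+15/443) = 1871/2000 ≈ 0.935500
step 3 [3y] zero: DF = P = 9283/10000 ≈ 0.928300
step 4 [4y] swap r/1=1195/37137: DF=(1 − 1195/37137·(0.969400+0.935500+0.928300))/(1+1195/37137) = 1761/2000 ≈ 0.880500
step 5 [5y] zero: DF = P = 2117/2500 ≈ 0.846800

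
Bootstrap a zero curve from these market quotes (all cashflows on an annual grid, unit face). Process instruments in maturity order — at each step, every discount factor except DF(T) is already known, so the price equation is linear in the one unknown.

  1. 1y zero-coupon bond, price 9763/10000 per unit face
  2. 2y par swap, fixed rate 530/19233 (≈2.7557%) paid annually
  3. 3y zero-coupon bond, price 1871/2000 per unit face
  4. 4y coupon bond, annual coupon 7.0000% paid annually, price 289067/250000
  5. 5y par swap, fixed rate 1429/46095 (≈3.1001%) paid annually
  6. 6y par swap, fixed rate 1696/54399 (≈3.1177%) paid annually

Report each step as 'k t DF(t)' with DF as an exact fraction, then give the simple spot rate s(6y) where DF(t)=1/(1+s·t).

1 1 9763/10000
2 2 947/1000
3 3 1871/2000
4 4 1117/1250
5 5 8571/10000
6 6 519/625
s(6y) = (1/(519/625) − 1)/(6) = 53/1557 ≈ 3.4040%

step 1 [1y] zero: DF = P = 9763/10000 ≈ 0.976300
step 2 [2y] swap r/1=530/19233: DF=(1 − 530/19233·(0.976300))/(1+530/19233) = 947/1000 ≈ 0.947000
step 3 [3y] zero: DF = P = 1871/2000 ≈ 0.935500
step 4 [4y] bond c/1=7/100: DF=(289067/250000 − 7/100·(0.976300+0.947000+0.935500))/(1+7/100) = 1117/1250 ≈ 0.893600
step 5 [5y] swap r/1=1429/46095: DF=(1 − 1429/46095·(0.976300+0.947000+0.935500+0.893600))/(1+1429/46095) = 8571/10000 ≈ 0.857100
step 6 [6y] swap r/1=1696/54399: DF=(1 − 1696/54399·(0.976300+0.947000+0.935500+0.893600+0.857100))/(1+1696/54399) = 519/625 ≈ 0.830400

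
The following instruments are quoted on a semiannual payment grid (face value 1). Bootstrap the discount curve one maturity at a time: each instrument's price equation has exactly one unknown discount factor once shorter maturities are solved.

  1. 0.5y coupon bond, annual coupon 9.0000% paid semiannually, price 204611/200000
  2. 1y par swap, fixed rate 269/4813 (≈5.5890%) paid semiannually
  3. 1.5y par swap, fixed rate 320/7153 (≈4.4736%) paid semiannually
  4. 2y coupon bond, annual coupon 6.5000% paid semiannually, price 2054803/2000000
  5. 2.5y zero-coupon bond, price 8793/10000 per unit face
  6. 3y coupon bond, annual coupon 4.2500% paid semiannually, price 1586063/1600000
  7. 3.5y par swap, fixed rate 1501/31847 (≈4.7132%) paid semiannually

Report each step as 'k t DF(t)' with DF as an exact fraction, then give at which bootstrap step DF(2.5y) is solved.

1 1/2 979/1000
2 1 4731/5000
3 3/2 117/125
4 2 181/200
5 5/2 8793/10000
6 3 437/500
7 7/2 8499/10000
DF(2.5y) is solved at step 5

step 1 [0.5y] bond c/2=9/200: DF=(204611/200000 − 9/200·(0))/(1+9/200) = 979/1000 ≈ 0.979000
step 2 [1y] swap r/2=269/9626: DF=(1 − 269/9626·(0.979000))/(1+269/9626) = 4731/5000 ≈ 0.946200
step 3 [1.5y] swap r/2=160/7153: DF=(1 − 160/7153·(0.979000+0.946200))/(1+160/7153) = 117/125 ≈ 0.936000
step 4 [2y] bond c/2=13/400: DF=(2054803/2000000 − 13/400·(0.979000+0.946200+0.936000))/(1+13/400) = 181/200 ≈ 0.905000
step 5 [2.5y] zero: DF = P = 8793/10000 ≈ 0.879300
step 6 [3y] bond c/2=17/800: DF=(1586063/1600000 − 17/800·(0.979000+0.946200+0.936000+0.905000+0.879300))/(1+17/800) = 437/500 ≈ 0.874000
step 7 [3.5y] swap r/2=1501/63694: DF=(1 − 1501/63694·(0.979000+0.946200+0.936000+0.905000+0.879300+0.874000))/(1+1501/63694) = 8499/10000 ≈ 0.849900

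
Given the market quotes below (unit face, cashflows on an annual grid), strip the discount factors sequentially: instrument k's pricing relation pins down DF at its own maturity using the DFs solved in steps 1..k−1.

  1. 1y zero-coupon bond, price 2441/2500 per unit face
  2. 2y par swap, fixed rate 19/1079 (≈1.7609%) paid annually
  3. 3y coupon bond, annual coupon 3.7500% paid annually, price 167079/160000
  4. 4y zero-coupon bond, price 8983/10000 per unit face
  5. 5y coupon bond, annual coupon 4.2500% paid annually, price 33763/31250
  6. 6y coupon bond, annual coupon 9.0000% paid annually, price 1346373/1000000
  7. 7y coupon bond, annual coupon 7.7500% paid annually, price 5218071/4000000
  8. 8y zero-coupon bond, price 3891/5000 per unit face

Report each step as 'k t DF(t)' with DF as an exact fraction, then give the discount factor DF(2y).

1 1 2441/2500
2 2 4829/5000
3 3 9363/10000
4 4 8983/10000
5 5 1103/1250
6 6 1701/2000
7 7 509/625
8 8 3891/5000
DF(2y) = 4829/5000 ≈ 0.965800

step 1 [1y] zero: DF = P = 2441/2500 ≈ 0.976400
step 2 [2y] swap r/1=19/1079: DF=(1 − 19/1079·(0.976400))/(1+19/1079) = 4829/5000 ≈ 0.965800
step 3 [3y] bond c/1=3/80: DF=(167079/160000 − 3/80·(0.976400+0.965800))/(1+3/80) = 9363/10000 ≈ 0.936300
step 4 [4y] zero: DF = P = 8983/10000 ≈ 0.898300
step 5 [5y] bond c/1=17/400: DF=(33763/31250 − 17/400·(0.976400+0.965800+0.936300+0.898300))/(1+17/400) = 1103/1250 ≈ 0.882400
step 6 [6y] bond c/1=9/100: DF=(1346373/1000000 − 9/100·(0.976400+0.965800+0.936300+0.898300+0.882400))/(1+9/100) = 1701/2000 ≈ 0.850500
step 7 [7y] bond c/1=31/400: DF=(5218071/4000000 − 31/400·(0.976400+0.965800+0.936300+0.898300+0.882400+0.850500))/(1+31/400) = 509/625 ≈ 0.814400
step 8 [8y] zero: DF = P = 3891/5000 ≈ 0.778200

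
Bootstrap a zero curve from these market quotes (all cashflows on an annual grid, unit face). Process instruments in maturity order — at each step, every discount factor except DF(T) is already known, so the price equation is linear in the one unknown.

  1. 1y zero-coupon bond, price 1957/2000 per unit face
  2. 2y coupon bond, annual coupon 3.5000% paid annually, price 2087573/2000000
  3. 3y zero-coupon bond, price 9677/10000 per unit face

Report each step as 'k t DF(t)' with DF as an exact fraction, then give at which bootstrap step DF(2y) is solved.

1 1 1957/2000
2 2 4877/5000
3 3 9677/10000
DF(2y) is solved at step 2

step 1 [1y] zero: DF = P = 1957/2000 ≈ 0.978500
step 2 [2y] bond c/1=7/200: DF=(2087573/2000000 − 7/200·(0.978500))/(1+7/200) = 4877/5000 ≈ 0.975400
step 3 [3y] zero: DF = P = 9677/10000 ≈ 0.967700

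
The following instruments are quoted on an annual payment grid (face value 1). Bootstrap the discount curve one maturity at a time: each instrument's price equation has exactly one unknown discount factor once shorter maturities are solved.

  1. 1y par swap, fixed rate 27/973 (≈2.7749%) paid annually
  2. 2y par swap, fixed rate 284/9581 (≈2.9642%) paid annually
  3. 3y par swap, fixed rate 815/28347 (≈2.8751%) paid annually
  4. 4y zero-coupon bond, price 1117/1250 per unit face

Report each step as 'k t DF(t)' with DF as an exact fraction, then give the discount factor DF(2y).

step 1 [1y] swap r/1=27/973: DF=(1 − 27/973·(0))/(1+27/973) = 973/1000 ≈ 0.973000
step 2 [2y] swap r/1=284/9581: DF=(1 − 284/9581·(0.973000))/(1+284/9581) = 1179/1250 ≈ 0.943200
step 3 [3y] swap r/1=815/28347: DF=(1 − 815/28347·(0.973000+0.943200))/(1+815/28347) = 1837/2000 ≈ 0.918500
step 4 [4y] zero: DF = P = 1117/1250 ≈ 0.893600

1 1 973/1000
2 2 1179/1250
3 3 1837/2000
4 4 1117/1250
DF(2y) = 1179/1250 ≈ 0.943200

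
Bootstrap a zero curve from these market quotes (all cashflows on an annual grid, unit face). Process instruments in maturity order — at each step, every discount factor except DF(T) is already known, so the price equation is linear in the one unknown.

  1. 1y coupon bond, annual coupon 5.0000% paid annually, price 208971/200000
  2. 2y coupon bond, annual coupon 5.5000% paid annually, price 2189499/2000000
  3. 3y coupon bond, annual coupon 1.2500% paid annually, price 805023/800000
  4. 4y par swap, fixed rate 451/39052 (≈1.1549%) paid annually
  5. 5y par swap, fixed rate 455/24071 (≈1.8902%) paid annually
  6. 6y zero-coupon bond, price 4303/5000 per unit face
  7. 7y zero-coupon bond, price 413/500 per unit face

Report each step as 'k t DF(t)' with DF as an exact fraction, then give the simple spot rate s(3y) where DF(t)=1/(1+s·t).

1 1 9951/10000
2 2 4929/5000
3 3 4847/5000
4 4 9549/10000
5 5 909/1000
6 6 4303/5000
7 7 413/500
s(3y) = (1/(4847/5000) − 1)/(3) = 51/4847 ≈ 1.0522%

step 1 [1y] bond c/1=1/20: DF=(208971/200000 − 1/20·(0))/(1+1/20) = 9951/10000 ≈ 0.995100
step 2 [2y] bond c/1=11/200: DF=(2189499/2000000 − 11/200·(0.995100))/(1+11/200) = 4929/5000 ≈ 0.985800
step 3 [3y] bond c/1=1/80: DF=(805023/800000 − 1/80·(0.995100+0.985800))/(1+1/80) = 4847/5000 ≈ 0.969400
step 4 [4y] swap r/1=451/39052: DF=(1 − 451/39052·(0.995100+0.985800+0.969400))/(1+451/39052) = 9549/10000 ≈ 0.954900
step 5 [5y] swap r/1=455/24071: DF=(1 − 455/24071·(0.995100+0.985800+0.969400+0.954900))/(1+455/24071) = 909/1000 ≈ 0.909000
step 6 [6y] zero: DF = P = 4303/5000 ≈ 0.860600
step 7 [7y] zero: DF = P = 413/500 ≈ 0.826000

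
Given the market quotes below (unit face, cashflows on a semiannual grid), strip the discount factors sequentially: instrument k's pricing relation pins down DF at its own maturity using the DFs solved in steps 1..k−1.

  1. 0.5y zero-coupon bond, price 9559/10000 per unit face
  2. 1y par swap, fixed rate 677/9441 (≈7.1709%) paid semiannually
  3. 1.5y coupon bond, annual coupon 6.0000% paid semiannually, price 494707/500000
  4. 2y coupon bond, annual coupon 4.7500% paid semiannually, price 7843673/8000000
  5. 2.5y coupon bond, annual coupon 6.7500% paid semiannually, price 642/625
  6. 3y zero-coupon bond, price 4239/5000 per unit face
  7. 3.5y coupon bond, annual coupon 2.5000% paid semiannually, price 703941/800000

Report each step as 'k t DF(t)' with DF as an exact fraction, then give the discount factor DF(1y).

1 1/2 9559/10000
2 1 9323/10000
3 3/2 566/625
4 2 8929/10000
5 5/2 8733/10000
6 3 4239/5000
7 7/2 8023/10000
DF(1y) = 9323/10000 ≈ 0.932300

step 1 [0.5y] zero: DF = P = 9559/10000 ≈ 0.955900
step 2 [1y] swap r/2=677/18882: DF=(1 − 677/18882·(0.955900))/(1+677/18882) = 9323/10000 ≈ 0.932300
step 3 [1.5y] bond c/2=3/100: DF=(494707/500000 − 3/100·(0.955900+0.932300))/(1+3/100) = 566/625 ≈ 0.905600
step 4 [2y] bond c/2=19/800: DF=(7843673/8000000 − 19/800·(0.955900+0.932300+0.905600))/(1+19/800) = 8929/10000 ≈ 0.892900
step 5 [2.5y] bond c/2=27/800: DF=(642/625 − 27/800·(0.955900+0.932300+0.905600+0.892900))/(1+27/800) = 8733/10000 ≈ 0.873300
step 6 [3y] zero: DF = P = 4239/5000 ≈ 0.847800
step 7 [3.5y] bond c/2=1/80: DF=(703941/800000 − 1/80·(0.955900+0.932300+0.905600+0.892900+0.873300+0.847800))/(1+1/80) = 8023/10000 ≈ 0.802300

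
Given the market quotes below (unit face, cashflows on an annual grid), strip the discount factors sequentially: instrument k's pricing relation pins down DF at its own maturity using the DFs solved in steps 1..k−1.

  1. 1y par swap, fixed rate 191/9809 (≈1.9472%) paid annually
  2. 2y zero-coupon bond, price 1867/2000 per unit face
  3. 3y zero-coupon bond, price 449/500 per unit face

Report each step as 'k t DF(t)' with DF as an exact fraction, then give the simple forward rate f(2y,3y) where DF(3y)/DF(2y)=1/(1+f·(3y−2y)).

1 1 9809/10000
2 2 1867/2000
3 3 449/500
f(2y,3y) = ((1867/2000)/(449/500) − 1)/(1) = 71/1796 ≈ 3.9532%

step 1 [1y] swap r/1=191/9809: DF=(1 − 191/9809·(0))/(1+191/9809) = 9809/10000 ≈ 0.980900
step 2 [2y] zero: DF = P = 1867/2000 ≈ 0.933500
step 3 [3y] zero: DF = P = 449/500 ≈ 0.898000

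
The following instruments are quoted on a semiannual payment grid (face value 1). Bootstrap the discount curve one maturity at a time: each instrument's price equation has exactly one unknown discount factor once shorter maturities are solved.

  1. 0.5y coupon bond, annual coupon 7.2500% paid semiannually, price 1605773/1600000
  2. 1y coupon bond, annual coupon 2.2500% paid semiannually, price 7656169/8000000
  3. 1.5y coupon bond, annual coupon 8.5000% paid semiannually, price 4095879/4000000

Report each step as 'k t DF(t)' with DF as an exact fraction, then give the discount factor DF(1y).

step 1 [0.5y] bond c/2=29/800: DF=(1605773/1600000 − 29/800·(0))/(1+29/800) = 1937/2000 ≈ 0.968500
step 2 [1y] bond c/2=9/800: DF=(7656169/8000000 − 9/800·(0.968500))/(1+9/800) = 2339/2500 ≈ 0.935600
step 3 [1.5y] bond c/2=17/400: DF=(4095879/4000000 − 17/400·(0.968500+0.935600))/(1+17/400) = 4523/5000 ≈ 0.904600

1 1/2 1937/2000
2 1 2339/2500
3 3/2 4523/5000
DF(1y) = 2339/2500 ≈ 0.935600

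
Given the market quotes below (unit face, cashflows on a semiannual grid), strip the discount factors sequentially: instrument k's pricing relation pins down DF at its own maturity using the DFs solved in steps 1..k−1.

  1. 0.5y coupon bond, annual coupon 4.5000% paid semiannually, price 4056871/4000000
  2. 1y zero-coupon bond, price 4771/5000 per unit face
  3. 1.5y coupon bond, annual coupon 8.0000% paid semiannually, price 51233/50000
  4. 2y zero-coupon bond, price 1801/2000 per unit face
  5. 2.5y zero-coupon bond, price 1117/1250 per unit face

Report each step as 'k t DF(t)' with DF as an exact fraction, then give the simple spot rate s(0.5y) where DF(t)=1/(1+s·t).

1 1/2 9919/10000
2 1 4771/5000
3 3/2 569/625
4 2 1801/2000
5 5/2 1117/1250
s(0.5y) = (1/(9919/10000) − 1)/(1/2) = 162/9919 ≈ 1.6332%

step 1 [0.5y] bond c/2=9/400: DF=(4056871/4000000 − 9/400·(0))/(1+9/400) = 9919/10000 ≈ 0.991900
step 2 [1y] zero: DF = P = 4771/5000 ≈ 0.954200
step 3 [1.5y] bond c/2=1/25: DF=(51233/50000 − 1/25·(0.991900+0.954200))/(1+1/25) = 569/625 ≈ 0.910400
step 4 [2y] zero: DF = P = 1801/2000 ≈ 0.900500
step 5 [2.5y] zero: DF = P = 1117/1250 ≈ 0.893600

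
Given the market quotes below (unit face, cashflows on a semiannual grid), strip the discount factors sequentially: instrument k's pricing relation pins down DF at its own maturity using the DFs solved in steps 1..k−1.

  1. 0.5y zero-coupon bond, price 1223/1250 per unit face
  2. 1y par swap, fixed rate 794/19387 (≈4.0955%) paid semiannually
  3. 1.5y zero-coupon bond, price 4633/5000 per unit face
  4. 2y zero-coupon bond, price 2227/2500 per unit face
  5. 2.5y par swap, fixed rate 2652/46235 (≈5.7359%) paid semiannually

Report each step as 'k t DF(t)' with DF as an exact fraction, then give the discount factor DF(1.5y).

1 1/2 1223/1250
2 1 9603/10000
3 3/2 4633/5000
4 2 2227/2500
5 5/2 4337/5000
DF(1.5y) = 4633/5000 ≈ 0.926600

step 1 [0.5y] zero: DF = P = 1223/1250 ≈ 0.978400
step 2 [1y] swap r/2=397/19387: DF=(1 − 397/19387·(0.978400))/(1+397/19387) = 9603/10000 ≈ 0.960300
step 3 [1.5y] zero: DF = P = 4633/5000 ≈ 0.926600
step 4 [2y] zero: DF = P = 2227/2500 ≈ 0.890800
step 5 [2.5y] swap r/2=1326/46235: DF=(1 − 1326/46235·(0.978400+0.960300+0.926600+0.890800))/(1+1326/46235) = 4337/5000 ≈ 0.867400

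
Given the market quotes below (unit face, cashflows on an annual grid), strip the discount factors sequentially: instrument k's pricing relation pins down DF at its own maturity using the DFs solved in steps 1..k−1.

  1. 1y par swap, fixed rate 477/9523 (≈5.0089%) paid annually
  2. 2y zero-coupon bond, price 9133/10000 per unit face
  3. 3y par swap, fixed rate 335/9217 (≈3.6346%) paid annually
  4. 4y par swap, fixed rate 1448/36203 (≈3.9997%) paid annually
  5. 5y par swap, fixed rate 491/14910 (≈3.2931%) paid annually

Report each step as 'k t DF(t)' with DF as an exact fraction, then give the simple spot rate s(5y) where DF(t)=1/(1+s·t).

step 1 [1y] swap r/1=477/9523: DF=(1 − 477/9523·(0))/(1+477/9523) = 9523/10000 ≈ 0.952300
step 2 [2y] zero: DF = P = 9133/10000 ≈ 0.913300
step 3 [3y] swap r/1=335/9217: DF=(1 − 335/9217·(0.952300+0.913300))/(1+335/9217) = 1799/2000 ≈ 0.899500
step 4 [4y] swap r/1=1448/36203: DF=(1 − 1448/36203·(0.952300+0.913300+0.899500))/(1+1448/36203) = 1069/1250 ≈ 0.855200
step 5 [5y] swap r/1=491/14910: DF=(1 − 491/14910·(0.952300+0.913300+0.899500+0.855200))/(1+491/14910) = 8527/10000 ≈ 0.852700

1 1 9523/10000
2 2 9133/10000
3 3 1799/2000
4 4 1069/1250
5 5 8527/10000
s(5y) = (1/(8527/10000) − 1)/(5) = 1473/42635 ≈ 3.4549%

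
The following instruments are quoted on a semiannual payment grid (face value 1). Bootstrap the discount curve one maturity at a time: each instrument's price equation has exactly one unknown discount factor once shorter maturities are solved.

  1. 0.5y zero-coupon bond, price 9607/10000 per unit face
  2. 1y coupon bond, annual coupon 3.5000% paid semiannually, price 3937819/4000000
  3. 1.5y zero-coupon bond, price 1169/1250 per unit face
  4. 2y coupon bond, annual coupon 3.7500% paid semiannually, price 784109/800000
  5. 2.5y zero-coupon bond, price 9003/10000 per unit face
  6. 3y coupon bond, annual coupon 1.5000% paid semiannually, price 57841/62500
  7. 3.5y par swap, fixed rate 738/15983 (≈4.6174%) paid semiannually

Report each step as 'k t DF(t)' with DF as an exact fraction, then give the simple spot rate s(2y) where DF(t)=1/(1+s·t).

step 1 [0.5y] zero: DF = P = 9607/10000 ≈ 0.960700
step 2 [1y] bond c/2=7/400: DF=(3937819/4000000 − 7/400·(0.960700))/(1+7/400) = 951/1000 ≈ 0.951000
step 3 [1.5y] zero: DF = P = 1169/1250 ≈ 0.935200
step 4 [2y] bond c/2=3/160: DF=(784109/800000 − 3/160·(0.960700+0.951000+0.935200))/(1+3/160) = 9097/10000 ≈ 0.909700
step 5 [2.5y] zero: DF = P = 9003/10000 ≈ 0.900300
step 6 [3y] bond c/2=3/400: DF=(57841/62500 − 3/400·(0.960700+0.951000+0.935200+0.909700+0.900300))/(1+3/400) = 8839/10000 ≈ 0.883900
step 7 [3.5y] swap r/2=369/15983: DF=(1 − 369/15983·(0.960700+0.951000+0.935200+0.909700+0.900300+0.883900))/(1+369/15983) = 2131/2500 ≈ 0.852400

1 1/2 9607/10000
2 1 951/1000
3 3/2 1169/1250
4 2 9097/10000
5 5/2 9003/10000
6 3 8839/10000
7 7/2 2131/2500
s(2y) = (1/(9097/10000) − 1)/(2) = 903/18194 ≈ 4.9632%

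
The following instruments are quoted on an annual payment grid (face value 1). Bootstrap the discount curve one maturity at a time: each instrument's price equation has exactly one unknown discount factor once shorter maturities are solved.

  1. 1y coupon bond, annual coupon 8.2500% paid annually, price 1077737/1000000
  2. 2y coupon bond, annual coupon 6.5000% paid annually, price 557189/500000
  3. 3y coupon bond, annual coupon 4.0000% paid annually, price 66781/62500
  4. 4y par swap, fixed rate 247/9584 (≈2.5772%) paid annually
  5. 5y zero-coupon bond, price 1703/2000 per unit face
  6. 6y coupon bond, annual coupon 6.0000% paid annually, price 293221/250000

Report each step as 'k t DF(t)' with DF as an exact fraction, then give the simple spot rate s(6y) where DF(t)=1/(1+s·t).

1 1 2489/2500
2 2 616/625
3 3 1189/1250
4 4 2253/2500
5 5 1703/2000
6 6 8413/10000
s(6y) = (1/(8413/10000) − 1)/(6) = 529/16826 ≈ 3.1439%

step 1 [1y] bond c/1=33/400: DF=(1077737/1000000 − 33/400·(0))/(1+33/400) = 2489/2500 ≈ 0.995600
step 2 [2y] bond c/1=13/200: DF=(557189/500000 − 13/200·(0.995600))/(1+13/200) = 616/625 ≈ 0.985600
step 3 [3y] bond c/1=1/25: DF=(66781/62500 − 1/25·(0.995600+0.985600))/(1+1/25) = 1189/1250 ≈ 0.951200
step 4 [4y] swap r/1=247/9584: DF=(1 − 247/9584·(0.995600+0.985600+0.951200))/(1+247/9584) = 2253/2500 ≈ 0.901200
step 5 [5y] zero: DF = P = 1703/2000 ≈ 0.851500
step 6 [6y] bond c/1=3/50: DF=(293221/250000 − 3/50·(0.995600+0.985600+0.951200+0.901200+0.851500))/(1+3/50) = 8413/10000 ≈ 0.841300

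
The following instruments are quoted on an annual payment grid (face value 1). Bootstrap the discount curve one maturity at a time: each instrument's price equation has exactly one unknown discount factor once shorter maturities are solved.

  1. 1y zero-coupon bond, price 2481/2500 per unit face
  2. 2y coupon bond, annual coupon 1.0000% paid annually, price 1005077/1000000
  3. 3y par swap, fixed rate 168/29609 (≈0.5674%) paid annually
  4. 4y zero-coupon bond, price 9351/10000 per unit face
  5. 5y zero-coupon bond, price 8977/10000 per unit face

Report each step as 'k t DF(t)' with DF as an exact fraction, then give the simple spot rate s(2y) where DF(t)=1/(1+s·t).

step 1 [1y] zero: DF = P = 2481/2500 ≈ 0.992400
step 2 [2y] bond c/1=1/100: DF=(1005077/1000000 − 1/100·(0.992400))/(1+1/100) = 9853/10000 ≈ 0.985300
step 3 [3y] swap r/1=168/29609: DF=(1 − 168/29609·(0.992400+0.985300))/(1+168/29609) = 1229/1250 ≈ 0.983200
step 4 [4y] zero: DF = P = 9351/10000 ≈ 0.935100
step 5 [5y] zero: DF = P = 8977/10000 ≈ 0.897700

1 1 2481/2500
2 2 9853/10000
3 3 1229/1250
4 4 9351/10000
5 5 8977/10000
s(2y) = (1/(9853/10000) − 1)/(2) = 147/19706 ≈ 0.7460%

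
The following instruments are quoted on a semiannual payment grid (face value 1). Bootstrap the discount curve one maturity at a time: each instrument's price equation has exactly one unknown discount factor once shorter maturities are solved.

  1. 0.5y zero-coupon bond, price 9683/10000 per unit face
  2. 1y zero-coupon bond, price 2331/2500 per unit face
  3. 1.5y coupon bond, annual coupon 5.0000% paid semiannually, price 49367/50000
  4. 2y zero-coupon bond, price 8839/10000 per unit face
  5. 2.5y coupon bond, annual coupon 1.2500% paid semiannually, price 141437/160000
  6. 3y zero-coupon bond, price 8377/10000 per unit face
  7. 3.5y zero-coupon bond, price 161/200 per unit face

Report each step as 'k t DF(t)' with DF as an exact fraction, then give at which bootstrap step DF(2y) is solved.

1 1/2 9683/10000
2 1 2331/2500
3 3/2 9169/10000
4 2 8839/10000
5 5/2 1711/2000
6 3 8377/10000
7 7/2 161/200
DF(2y) is solved at step 4

step 1 [0.5y] zero: DF = P = 9683/10000 ≈ 0.968300
step 2 [1y] zero: DF = P = 2331/2500 ≈ 0.932400
step 3 [1.5y] bond c/2=1/40: DF=(49367/50000 − 1/40·(0.968300+0.932400))/(1+1/40) = 9169/10000 ≈ 0.916900
step 4 [2y] zero: DF = P = 8839/10000 ≈ 0.883900
step 5 [2.5y] bond c/2=1/160: DF=(141437/160000 − 1/160·(0.968300+0.932400+0.916900+0.883900))/(1+1/160) = 1711/2000 ≈ 0.855500
step 6 [3y] zero: DF = P = 8377/10000 ≈ 0.837700
step 7 [3.5y] zero: DF = P = 161/200 ≈ 0.805000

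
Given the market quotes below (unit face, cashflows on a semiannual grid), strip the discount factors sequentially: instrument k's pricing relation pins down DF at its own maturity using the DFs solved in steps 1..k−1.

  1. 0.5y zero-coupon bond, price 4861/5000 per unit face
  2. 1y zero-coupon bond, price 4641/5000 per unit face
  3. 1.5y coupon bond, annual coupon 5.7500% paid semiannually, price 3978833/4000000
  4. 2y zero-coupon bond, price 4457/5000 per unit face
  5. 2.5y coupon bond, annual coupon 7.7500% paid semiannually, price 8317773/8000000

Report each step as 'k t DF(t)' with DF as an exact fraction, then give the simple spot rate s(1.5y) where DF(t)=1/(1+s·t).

1 1/2 4861/5000
2 1 4641/5000
3 3/2 4569/5000
4 2 4457/5000
5 5/2 8627/10000
s(1.5y) = (1/(4569/5000) − 1)/(3/2) = 862/13707 ≈ 6.2888%

step 1 [0.5y] zero: DF = P = 4861/5000 ≈ 0.972200
step 2 [1y] zero: DF = P = 4641/5000 ≈ 0.928200
step 3 [1.5y] bond c/2=23/800: DF=(3978833/4000000 − 23/800·(0.972200+0.928200))/(1+23/800) = 4569/5000 ≈ 0.913800
step 4 [2y] zero: DF = P = 4457/5000 ≈ 0.891400
step 5 [2.5y] bond c/2=31/800: DF=(8317773/8000000 − 31/800·(0.972200+0.928200+0.913800+0.891400))/(1+31/800) = 8627/10000 ≈ 0.862700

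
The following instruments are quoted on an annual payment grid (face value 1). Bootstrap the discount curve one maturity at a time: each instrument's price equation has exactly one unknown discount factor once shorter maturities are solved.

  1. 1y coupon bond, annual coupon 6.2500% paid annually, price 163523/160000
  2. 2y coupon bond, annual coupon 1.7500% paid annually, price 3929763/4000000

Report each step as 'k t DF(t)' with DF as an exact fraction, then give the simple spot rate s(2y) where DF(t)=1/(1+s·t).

1 1 9619/10000
2 2 949/1000
s(2y) = (1/(949/1000) − 1)/(2) = 51/1898 ≈ 2.6870%

step 1 [1y] bond c/1=1/16: DF=(163523/160000 − 1/16·(0))/(1+1/16) = 9619/10000 ≈ 0.961900
step 2 [2y] bond c/1=7/400: DF=(3929763/4000000 − 7/400·(0.961900))/(1+7/400) = 949/1000 ≈ 0.949000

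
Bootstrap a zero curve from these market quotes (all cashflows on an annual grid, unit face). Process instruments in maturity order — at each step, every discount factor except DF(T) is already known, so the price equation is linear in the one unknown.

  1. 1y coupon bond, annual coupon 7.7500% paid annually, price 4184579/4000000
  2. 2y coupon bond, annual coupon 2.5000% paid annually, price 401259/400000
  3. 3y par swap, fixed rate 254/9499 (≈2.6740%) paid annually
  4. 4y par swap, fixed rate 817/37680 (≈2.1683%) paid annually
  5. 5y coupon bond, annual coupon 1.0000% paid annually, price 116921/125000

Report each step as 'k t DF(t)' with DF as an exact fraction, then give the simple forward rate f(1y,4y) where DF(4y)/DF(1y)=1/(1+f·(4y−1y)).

1 1 9709/10000
2 2 191/200
3 3 4619/5000
4 4 9183/10000
5 5 1111/1250
f(1y,4y) = ((9709/10000)/(9183/10000) − 1)/(3) = 526/27549 ≈ 1.9093%

step 1 [1y] bond c/1=31/400: DF=(4184579/4000000 − 31/400·(0))/(1+31/400) = 9709/10000 ≈ 0.970900
step 2 [2y] bond c/1=1/40: DF=(401259/400000 − 1/40·(0.970900))/(1+1/40) = 191/200 ≈ 0.955000
step 3 [3y] swap r/1=254/9499: DF=(1 − 254/9499·(0.970900+0.955000))/(1+254/9499) = 4619/5000 ≈ 0.923800
step 4 [4y] swap r/1=817/37680: DF=(1 − 817/37680·(0.970900+0.955000+0.923800))/(1+817/37680) = 9183/10000 ≈ 0.918300
step 5 [5y] bond c/1=1/100: DF=(116921/125000 − 1/100·(0.970900+0.955000+0.923800+0.918300))/(1+1/100) = 1111/1250 ≈ 0.888800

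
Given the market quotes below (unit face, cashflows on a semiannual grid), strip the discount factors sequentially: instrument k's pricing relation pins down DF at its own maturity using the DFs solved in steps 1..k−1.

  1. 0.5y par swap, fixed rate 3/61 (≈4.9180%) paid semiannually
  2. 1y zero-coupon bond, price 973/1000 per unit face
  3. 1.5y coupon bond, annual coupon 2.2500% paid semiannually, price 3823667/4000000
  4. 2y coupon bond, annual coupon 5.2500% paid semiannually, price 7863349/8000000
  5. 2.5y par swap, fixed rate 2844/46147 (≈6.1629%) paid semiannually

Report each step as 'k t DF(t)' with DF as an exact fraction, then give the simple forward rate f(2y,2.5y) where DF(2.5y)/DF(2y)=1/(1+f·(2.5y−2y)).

step 1 [0.5y] swap r/2=3/122: DF=(1 − 3/122·(0))/(1+3/122) = 122/125 ≈ 0.976000
step 2 [1y] zero: DF = P = 973/1000 ≈ 0.973000
step 3 [1.5y] bond c/2=9/800: DF=(3823667/4000000 − 9/800·(0.976000+0.973000))/(1+9/800) = 2309/2500 ≈ 0.923600
step 4 [2y] bond c/2=21/800: DF=(7863349/8000000 − 21/800·(0.976000+0.973000+0.923600))/(1+21/800) = 8843/10000 ≈ 0.884300
step 5 [2.5y] swap r/2=1422/46147: DF=(1 − 1422/46147·(0.976000+0.973000+0.923600+0.884300))/(1+1422/46147) = 4289/5000 ≈ 0.857800

1 1/2 122/125
2 1 973/1000
3 3/2 2309/2500
4 2 8843/10000
5 5/2 4289/5000
f(2y,2.5y) = ((8843/10000)/(4289/5000) − 1)/(1/2) = 265/4289 ≈ 6.1786%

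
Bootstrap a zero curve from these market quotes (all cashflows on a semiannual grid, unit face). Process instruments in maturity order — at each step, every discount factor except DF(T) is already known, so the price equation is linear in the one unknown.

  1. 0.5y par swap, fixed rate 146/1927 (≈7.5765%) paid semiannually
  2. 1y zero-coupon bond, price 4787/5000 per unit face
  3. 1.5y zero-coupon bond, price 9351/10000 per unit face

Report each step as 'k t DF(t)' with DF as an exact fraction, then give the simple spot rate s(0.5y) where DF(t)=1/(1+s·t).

step 1 [0.5y] swap r/2=73/1927: DF=(1 − 73/1927·(0))/(1+73/1927) = 1927/2000 ≈ 0.963500
step 2 [1y] zero: DF = P = 4787/5000 ≈ 0.957400
step 3 [1.5y] zero: DF = P = 9351/10000 ≈ 0.935100

1 1/2 1927/2000
2 1 4787/5000
3 3/2 9351/10000
s(0.5y) = (1/(1927/2000) − 1)/(1/2) = 146/1927 ≈ 7.5765%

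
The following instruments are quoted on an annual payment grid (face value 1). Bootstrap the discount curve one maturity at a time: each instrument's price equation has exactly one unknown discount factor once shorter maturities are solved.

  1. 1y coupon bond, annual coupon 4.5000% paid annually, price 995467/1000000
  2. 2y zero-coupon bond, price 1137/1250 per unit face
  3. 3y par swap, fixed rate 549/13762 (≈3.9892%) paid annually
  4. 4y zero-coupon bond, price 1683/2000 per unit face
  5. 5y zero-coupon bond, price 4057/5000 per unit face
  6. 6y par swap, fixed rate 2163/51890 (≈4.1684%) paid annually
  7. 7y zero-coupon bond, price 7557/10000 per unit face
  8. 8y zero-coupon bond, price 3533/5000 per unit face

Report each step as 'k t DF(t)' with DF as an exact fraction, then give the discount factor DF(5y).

step 1 [1y] bond c/1=9/200: DF=(995467/1000000 − 9/200·(0))/(1+9/200) = 4763/5000 ≈ 0.952600
step 2 [2y] zero: DF = P = 1137/1250 ≈ 0.909600
step 3 [3y] swap r/1=549/13762: DF=(1 − 549/13762·(0.952600+0.909600))/(1+549/13762) = 4451/5000 ≈ 0.890200
step 4 [4y] zero: DF = P = 1683/2000 ≈ 0.841500
step 5 [5y] zero: DF = P = 4057/5000 ≈ 0.811400
step 6 [6y] swap r/1=2163/51890: DF=(1 − 2163/51890·(0.952600+0.909600+0.890200+0.841500+0.811400))/(1+2163/51890) = 7837/10000 ≈ 0.783700
step 7 [7y] zero: DF = P = 7557/10000 ≈ 0.755700
step 8 [8y] zero: DF = P = 3533/5000 ≈ 0.706600

1 1 4763/5000
2 2 1137/1250
3 3 4451/5000
4 4 1683/2000
5 5 4057/5000
6 6 7837/10000
7 7 7557/10000
8 8 3533/5000
DF(5y) = 4057/5000 ≈ 0.811400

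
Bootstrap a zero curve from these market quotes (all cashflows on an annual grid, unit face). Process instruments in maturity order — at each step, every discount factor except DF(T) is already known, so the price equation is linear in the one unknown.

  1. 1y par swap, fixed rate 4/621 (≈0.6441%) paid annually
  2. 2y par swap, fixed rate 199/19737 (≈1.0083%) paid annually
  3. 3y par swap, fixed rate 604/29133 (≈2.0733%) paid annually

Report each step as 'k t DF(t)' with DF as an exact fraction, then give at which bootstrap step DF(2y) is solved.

1 1 621/625
2 2 9801/10000
3 3 2349/2500
DF(2y) is solved at step 2

step 1 [1y] swap r/1=4/621: DF=(1 − 4/621·(0))/(1+4/621) = 621/625 ≈ 0.993600
step 2 [2y] swap r/1=199/19737: DF=(1 − 199/19737·(0.993600))/(1+199/19737) = 9801/10000 ≈ 0.980100
step 3 [3y] swap r/1=604/29133: DF=(1 − 604/29133·(0.993600+0.980100))/(1+604/29133) = 2349/2500 ≈ 0.939600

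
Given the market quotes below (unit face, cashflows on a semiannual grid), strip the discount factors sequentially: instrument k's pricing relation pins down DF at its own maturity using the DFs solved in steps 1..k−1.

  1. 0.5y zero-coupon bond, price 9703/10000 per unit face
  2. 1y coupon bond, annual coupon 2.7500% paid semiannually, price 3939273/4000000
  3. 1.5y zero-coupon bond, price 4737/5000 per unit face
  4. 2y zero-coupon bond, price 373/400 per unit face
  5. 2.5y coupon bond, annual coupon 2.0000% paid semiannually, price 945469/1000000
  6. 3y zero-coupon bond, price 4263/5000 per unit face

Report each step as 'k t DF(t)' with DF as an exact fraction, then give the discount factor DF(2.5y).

step 1 [0.5y] zero: DF = P = 9703/10000 ≈ 0.970300
step 2 [1y] bond c/2=11/800: DF=(3939273/4000000 − 11/800·(0.970300))/(1+11/800) = 9583/10000 ≈ 0.958300
step 3 [1.5y] zero: DF = P = 4737/5000 ≈ 0.947400
step 4 [2y] zero: DF = P = 373/400 ≈ 0.932500
step 5 [2.5y] bond c/2=1/100: DF=(945469/1000000 − 1/100·(0.970300+0.958300+0.947400+0.932500))/(1+1/100) = 1123/1250 ≈ 0.898400
step 6 [3y] zero: DF = P = 4263/5000 ≈ 0.852600

1 1/2 9703/10000
2 1 9583/10000
3 3/2 4737/5000
4 2 373/400
5 5/2 1123/1250
6 3 4263/5000
DF(2.5y) = 1123/1250 ≈ 0.898400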